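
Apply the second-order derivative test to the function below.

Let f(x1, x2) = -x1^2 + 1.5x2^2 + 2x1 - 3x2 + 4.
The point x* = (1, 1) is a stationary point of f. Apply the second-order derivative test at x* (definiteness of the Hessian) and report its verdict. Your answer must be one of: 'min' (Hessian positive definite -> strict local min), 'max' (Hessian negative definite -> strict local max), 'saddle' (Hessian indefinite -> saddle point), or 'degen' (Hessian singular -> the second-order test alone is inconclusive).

Compute the Hessian H = grad^2 f:
  H = [[-2, 0], [0, 3]]
Verify stationarity: grad f(x*) = H x* + g = (0, 0).
Eigenvalues of H: -2, 3.
Eigenvalues have mixed signs, so H is indefinite -> x* is a saddle point.

saddle


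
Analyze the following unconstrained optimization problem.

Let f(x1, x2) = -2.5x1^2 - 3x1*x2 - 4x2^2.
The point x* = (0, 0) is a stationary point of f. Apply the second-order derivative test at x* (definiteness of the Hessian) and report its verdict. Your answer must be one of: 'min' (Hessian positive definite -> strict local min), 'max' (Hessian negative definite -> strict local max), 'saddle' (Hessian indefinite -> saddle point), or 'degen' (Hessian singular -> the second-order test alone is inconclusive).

Compute the Hessian H = grad^2 f:
  H = [[-5, -3], [-3, -8]]
Verify stationarity: grad f(x*) = H x* + g = (0, 0).
Eigenvalues of H: -9.8541, -3.1459.
Both eigenvalues < 0, so H is negative definite -> x* is a strict local max.

max


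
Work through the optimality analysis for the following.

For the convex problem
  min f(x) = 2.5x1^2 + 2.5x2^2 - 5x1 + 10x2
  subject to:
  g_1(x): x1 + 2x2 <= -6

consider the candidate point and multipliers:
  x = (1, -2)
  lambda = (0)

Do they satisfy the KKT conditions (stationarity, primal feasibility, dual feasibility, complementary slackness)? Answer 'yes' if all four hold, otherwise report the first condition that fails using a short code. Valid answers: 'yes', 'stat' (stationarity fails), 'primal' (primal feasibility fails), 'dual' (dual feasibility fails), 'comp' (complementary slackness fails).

Gradient of f: grad f(x) = Q x + c = (0, 0)
Constraint values g_i(x) = a_i^T x - b_i:
  g_1((1, -2)) = 3
Stationarity residual: grad f(x) + sum_i lambda_i a_i = (0, 0)
  -> stationarity OK
Primal feasibility (all g_i <= 0): FAILS
Dual feasibility (all lambda_i >= 0): OK
Complementary slackness (lambda_i * g_i(x) = 0 for all i): OK

Verdict: the first failing condition is primal_feasibility -> primal.

primal


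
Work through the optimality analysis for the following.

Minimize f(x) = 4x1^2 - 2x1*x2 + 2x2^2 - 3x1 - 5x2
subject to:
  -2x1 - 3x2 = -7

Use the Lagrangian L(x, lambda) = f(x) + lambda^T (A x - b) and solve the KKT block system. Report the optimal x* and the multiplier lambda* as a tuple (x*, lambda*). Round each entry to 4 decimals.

Form the Lagrangian:
  L(x, lambda) = (1/2) x^T Q x + c^T x + lambda^T (A x - b)
Stationarity (grad_x L = 0): Q x + c + A^T lambda = 0.
Primal feasibility: A x = b.

This gives the KKT block system:
  [ Q   A^T ] [ x     ]   [-c ]
  [ A    0  ] [ lambda ] = [ b ]

Solving the linear system:
  x*      = (0.8482, 1.7679)
  lambda* = (0.125)
  f(x*)   = -5.2545

x* = (0.8482, 1.7679), lambda* = (0.125)


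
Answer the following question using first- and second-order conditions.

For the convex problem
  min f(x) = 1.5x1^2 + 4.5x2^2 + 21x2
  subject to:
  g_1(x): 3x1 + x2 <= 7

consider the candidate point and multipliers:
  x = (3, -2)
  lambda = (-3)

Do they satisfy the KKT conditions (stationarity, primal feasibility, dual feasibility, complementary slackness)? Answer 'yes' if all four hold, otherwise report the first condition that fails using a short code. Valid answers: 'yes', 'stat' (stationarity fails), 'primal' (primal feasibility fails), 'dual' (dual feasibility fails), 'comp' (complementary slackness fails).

Gradient of f: grad f(x) = Q x + c = (9, 3)
Constraint values g_i(x) = a_i^T x - b_i:
  g_1((3, -2)) = 0
Stationarity residual: grad f(x) + sum_i lambda_i a_i = (0, 0)
  -> stationarity OK
Primal feasibility (all g_i <= 0): OK
Dual feasibility (all lambda_i >= 0): FAILS
Complementary slackness (lambda_i * g_i(x) = 0 for all i): OK

Verdict: the first failing condition is dual_feasibility -> dual.

dual


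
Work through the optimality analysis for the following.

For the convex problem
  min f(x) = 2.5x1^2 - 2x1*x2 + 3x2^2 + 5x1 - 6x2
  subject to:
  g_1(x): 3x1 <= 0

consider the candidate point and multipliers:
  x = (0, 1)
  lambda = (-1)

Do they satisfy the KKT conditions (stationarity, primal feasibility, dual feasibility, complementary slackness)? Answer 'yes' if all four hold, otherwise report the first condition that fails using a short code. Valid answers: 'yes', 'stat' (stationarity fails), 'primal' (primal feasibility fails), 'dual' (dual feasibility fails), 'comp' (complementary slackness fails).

Gradient of f: grad f(x) = Q x + c = (3, 0)
Constraint values g_i(x) = a_i^T x - b_i:
  g_1((0, 1)) = 0
Stationarity residual: grad f(x) + sum_i lambda_i a_i = (0, 0)
  -> stationarity OK
Primal feasibility (all g_i <= 0): OK
Dual feasibility (all lambda_i >= 0): FAILS
Complementary slackness (lambda_i * g_i(x) = 0 for all i): OK

Verdict: the first failing condition is dual_feasibility -> dual.

dual


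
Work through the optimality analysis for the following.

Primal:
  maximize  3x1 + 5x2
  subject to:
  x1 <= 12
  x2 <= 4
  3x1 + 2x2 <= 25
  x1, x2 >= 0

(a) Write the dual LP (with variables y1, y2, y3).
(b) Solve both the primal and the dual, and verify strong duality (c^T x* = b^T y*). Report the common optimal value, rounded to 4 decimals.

The standard primal-dual pair for 'max c^T x s.t. A x <= b, x >= 0' is:
  Dual:  min b^T y  s.t.  A^T y >= c,  y >= 0.

So the dual LP is:
  minimize  12y1 + 4y2 + 25y3
  subject to:
    y1 + 3y3 >= 3
    y2 + 2y3 >= 5
    y1, y2, y3 >= 0

Solving the primal: x* = (5.6667, 4).
  primal value c^T x* = 37.
Solving the dual: y* = (0, 3, 1).
  dual value b^T y* = 37.
Strong duality: c^T x* = b^T y*. Confirmed.

37


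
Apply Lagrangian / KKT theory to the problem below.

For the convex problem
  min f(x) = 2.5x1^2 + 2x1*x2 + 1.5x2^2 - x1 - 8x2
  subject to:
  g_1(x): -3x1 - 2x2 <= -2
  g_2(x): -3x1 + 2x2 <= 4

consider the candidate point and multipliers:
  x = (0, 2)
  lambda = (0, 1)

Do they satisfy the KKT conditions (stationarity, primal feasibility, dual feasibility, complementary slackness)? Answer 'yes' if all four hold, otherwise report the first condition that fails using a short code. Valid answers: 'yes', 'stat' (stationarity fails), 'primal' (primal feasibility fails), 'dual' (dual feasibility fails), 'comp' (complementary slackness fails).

Gradient of f: grad f(x) = Q x + c = (3, -2)
Constraint values g_i(x) = a_i^T x - b_i:
  g_1((0, 2)) = -2
  g_2((0, 2)) = 0
Stationarity residual: grad f(x) + sum_i lambda_i a_i = (0, 0)
  -> stationarity OK
Primal feasibility (all g_i <= 0): OK
Dual feasibility (all lambda_i >= 0): OK
Complementary slackness (lambda_i * g_i(x) = 0 for all i): OK

Verdict: yes, KKT holds.

yes


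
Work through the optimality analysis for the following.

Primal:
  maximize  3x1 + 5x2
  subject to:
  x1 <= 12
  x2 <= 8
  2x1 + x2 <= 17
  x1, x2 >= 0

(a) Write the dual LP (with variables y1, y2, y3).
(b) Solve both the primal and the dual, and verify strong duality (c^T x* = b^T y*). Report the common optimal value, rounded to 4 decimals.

The standard primal-dual pair for 'max c^T x s.t. A x <= b, x >= 0' is:
  Dual:  min b^T y  s.t.  A^T y >= c,  y >= 0.

So the dual LP is:
  minimize  12y1 + 8y2 + 17y3
  subject to:
    y1 + 2y3 >= 3
    y2 + y3 >= 5
    y1, y2, y3 >= 0

Solving the primal: x* = (4.5, 8).
  primal value c^T x* = 53.5.
Solving the dual: y* = (0, 3.5, 1.5).
  dual value b^T y* = 53.5.
Strong duality: c^T x* = b^T y*. Confirmed.

53.5


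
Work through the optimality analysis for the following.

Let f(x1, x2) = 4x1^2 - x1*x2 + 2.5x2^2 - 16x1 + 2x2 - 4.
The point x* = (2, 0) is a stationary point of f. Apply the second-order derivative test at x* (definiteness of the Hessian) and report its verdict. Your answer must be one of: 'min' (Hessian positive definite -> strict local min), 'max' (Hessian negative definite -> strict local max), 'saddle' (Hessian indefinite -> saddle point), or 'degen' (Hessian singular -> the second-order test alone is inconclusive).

Compute the Hessian H = grad^2 f:
  H = [[8, -1], [-1, 5]]
Verify stationarity: grad f(x*) = H x* + g = (0, 0).
Eigenvalues of H: 4.6972, 8.3028.
Both eigenvalues > 0, so H is positive definite -> x* is a strict local min.

min


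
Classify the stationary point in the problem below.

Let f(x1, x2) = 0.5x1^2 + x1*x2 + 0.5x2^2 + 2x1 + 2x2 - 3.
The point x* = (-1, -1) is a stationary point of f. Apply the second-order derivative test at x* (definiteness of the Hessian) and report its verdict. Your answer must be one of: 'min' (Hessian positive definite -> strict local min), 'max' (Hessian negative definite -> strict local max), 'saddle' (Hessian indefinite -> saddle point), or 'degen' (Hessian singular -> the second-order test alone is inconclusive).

Compute the Hessian H = grad^2 f:
  H = [[1, 1], [1, 1]]
Verify stationarity: grad f(x*) = H x* + g = (0, 0).
Eigenvalues of H: 0, 2.
H has a zero eigenvalue (singular; positive semidefinite but not definite), so H is neither positive definite, negative definite, nor indefinite. The second-order test alone is inconclusive -> degen.
(Indeed, f is constant along the null direction of H through x*, so x* is not a strict local extremum.)

degen


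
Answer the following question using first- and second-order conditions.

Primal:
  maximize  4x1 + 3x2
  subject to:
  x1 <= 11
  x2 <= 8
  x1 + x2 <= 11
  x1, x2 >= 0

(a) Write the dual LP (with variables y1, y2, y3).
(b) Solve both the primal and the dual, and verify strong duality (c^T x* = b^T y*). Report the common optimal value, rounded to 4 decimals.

The standard primal-dual pair for 'max c^T x s.t. A x <= b, x >= 0' is:
  Dual:  min b^T y  s.t.  A^T y >= c,  y >= 0.

So the dual LP is:
  minimize  11y1 + 8y2 + 11y3
  subject to:
    y1 + y3 >= 4
    y2 + y3 >= 3
    y1, y2, y3 >= 0

Solving the primal: x* = (11, 0).
  primal value c^T x* = 44.
Solving the dual: y* = (1, 0, 3).
  dual value b^T y* = 44.
Strong duality: c^T x* = b^T y*. Confirmed.

44


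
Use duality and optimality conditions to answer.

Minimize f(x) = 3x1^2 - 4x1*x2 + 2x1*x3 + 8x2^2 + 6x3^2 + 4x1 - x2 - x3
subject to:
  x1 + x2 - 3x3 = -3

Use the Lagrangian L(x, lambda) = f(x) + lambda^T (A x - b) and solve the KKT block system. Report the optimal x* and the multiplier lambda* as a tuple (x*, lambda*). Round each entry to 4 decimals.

Form the Lagrangian:
  L(x, lambda) = (1/2) x^T Q x + c^T x + lambda^T (A x - b)
Stationarity (grad_x L = 0): Q x + c + A^T lambda = 0.
Primal feasibility: A x = b.

This gives the KKT block system:
  [ Q   A^T ] [ x     ]   [-c ]
  [ A    0  ] [ lambda ] = [ b ]

Solving the linear system:
  x*      = (-1.1824, -0.2903, 0.5091)
  lambda* = (0.9149)
  f(x*)   = -1.1018

x* = (-1.1824, -0.2903, 0.5091), lambda* = (0.9149)


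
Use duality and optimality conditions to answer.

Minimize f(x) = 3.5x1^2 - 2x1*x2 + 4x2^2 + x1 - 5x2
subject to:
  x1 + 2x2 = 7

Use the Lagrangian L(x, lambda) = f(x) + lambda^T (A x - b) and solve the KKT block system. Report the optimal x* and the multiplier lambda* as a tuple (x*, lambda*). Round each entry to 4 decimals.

Form the Lagrangian:
  L(x, lambda) = (1/2) x^T Q x + c^T x + lambda^T (A x - b)
Stationarity (grad_x L = 0): Q x + c + A^T lambda = 0.
Primal feasibility: A x = b.

This gives the KKT block system:
  [ Q   A^T ] [ x     ]   [-c ]
  [ A    0  ] [ lambda ] = [ b ]

Solving the linear system:
  x*      = (1.5909, 2.7045)
  lambda* = (-6.7273)
  f(x*)   = 17.5795

x* = (1.5909, 2.7045), lambda* = (-6.7273)


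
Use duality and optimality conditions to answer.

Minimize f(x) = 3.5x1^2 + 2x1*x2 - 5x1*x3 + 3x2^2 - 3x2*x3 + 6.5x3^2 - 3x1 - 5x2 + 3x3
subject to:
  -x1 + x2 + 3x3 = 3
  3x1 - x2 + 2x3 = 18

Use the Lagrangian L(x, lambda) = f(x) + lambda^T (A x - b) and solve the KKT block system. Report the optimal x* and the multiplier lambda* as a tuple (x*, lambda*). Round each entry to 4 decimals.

Form the Lagrangian:
  L(x, lambda) = (1/2) x^T Q x + c^T x + lambda^T (A x - b)
Stationarity (grad_x L = 0): Q x + c + A^T lambda = 0.
Primal feasibility: A x = b.

This gives the KKT block system:
  [ Q   A^T ] [ x     ]   [-c ]
  [ A    0  ] [ lambda ] = [ b ]

Solving the linear system:
  x*      = (4.3274, -0.0797, 2.469)
  lambda* = (-1.0477, -5.2783)
  f(x*)   = 46.4879

x* = (4.3274, -0.0797, 2.469), lambda* = (-1.0477, -5.2783)


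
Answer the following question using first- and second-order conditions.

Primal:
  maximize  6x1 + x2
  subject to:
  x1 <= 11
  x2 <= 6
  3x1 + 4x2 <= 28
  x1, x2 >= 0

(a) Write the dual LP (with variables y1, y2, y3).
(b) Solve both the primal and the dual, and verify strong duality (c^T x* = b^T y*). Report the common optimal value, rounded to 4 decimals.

The standard primal-dual pair for 'max c^T x s.t. A x <= b, x >= 0' is:
  Dual:  min b^T y  s.t.  A^T y >= c,  y >= 0.

So the dual LP is:
  minimize  11y1 + 6y2 + 28y3
  subject to:
    y1 + 3y3 >= 6
    y2 + 4y3 >= 1
    y1, y2, y3 >= 0

Solving the primal: x* = (9.3333, 0).
  primal value c^T x* = 56.
Solving the dual: y* = (0, 0, 2).
  dual value b^T y* = 56.
Strong duality: c^T x* = b^T y*. Confirmed.

56


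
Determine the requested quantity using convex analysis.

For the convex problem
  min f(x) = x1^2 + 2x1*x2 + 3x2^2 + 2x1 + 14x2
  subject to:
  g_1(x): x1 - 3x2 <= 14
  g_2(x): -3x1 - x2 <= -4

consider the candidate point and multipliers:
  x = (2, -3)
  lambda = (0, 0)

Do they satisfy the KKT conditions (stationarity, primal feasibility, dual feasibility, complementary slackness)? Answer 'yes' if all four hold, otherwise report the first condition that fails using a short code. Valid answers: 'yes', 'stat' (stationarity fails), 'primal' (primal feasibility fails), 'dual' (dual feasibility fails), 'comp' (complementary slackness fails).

Gradient of f: grad f(x) = Q x + c = (0, 0)
Constraint values g_i(x) = a_i^T x - b_i:
  g_1((2, -3)) = -3
  g_2((2, -3)) = 1
Stationarity residual: grad f(x) + sum_i lambda_i a_i = (0, 0)
  -> stationarity OK
Primal feasibility (all g_i <= 0): FAILS
Dual feasibility (all lambda_i >= 0): OK
Complementary slackness (lambda_i * g_i(x) = 0 for all i): OK

Verdict: the first failing condition is primal_feasibility -> primal.

primal


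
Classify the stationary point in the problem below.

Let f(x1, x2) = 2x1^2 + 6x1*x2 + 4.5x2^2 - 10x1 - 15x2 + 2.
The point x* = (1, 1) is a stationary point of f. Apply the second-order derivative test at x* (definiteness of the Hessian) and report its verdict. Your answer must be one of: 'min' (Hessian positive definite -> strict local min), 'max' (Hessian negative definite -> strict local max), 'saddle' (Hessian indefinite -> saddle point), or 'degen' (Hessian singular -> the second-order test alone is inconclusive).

Compute the Hessian H = grad^2 f:
  H = [[4, 6], [6, 9]]
Verify stationarity: grad f(x*) = H x* + g = (0, 0).
Eigenvalues of H: 0, 13.
H has a zero eigenvalue (singular; positive semidefinite but not definite), so H is neither positive definite, negative definite, nor indefinite. The second-order test alone is inconclusive -> degen.
(Indeed, f is constant along the null direction of H through x*, so x* is not a strict local extremum.)

degen


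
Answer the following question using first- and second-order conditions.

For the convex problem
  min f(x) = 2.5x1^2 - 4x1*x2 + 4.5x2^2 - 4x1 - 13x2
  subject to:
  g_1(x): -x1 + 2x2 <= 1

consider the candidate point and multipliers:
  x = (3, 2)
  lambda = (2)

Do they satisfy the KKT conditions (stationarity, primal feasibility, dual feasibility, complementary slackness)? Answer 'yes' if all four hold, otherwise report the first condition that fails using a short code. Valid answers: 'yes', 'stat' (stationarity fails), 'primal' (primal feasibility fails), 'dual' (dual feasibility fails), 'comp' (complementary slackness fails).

Gradient of f: grad f(x) = Q x + c = (3, -7)
Constraint values g_i(x) = a_i^T x - b_i:
  g_1((3, 2)) = 0
Stationarity residual: grad f(x) + sum_i lambda_i a_i = (1, -3)
  -> stationarity FAILS
Primal feasibility (all g_i <= 0): OK
Dual feasibility (all lambda_i >= 0): OK
Complementary slackness (lambda_i * g_i(x) = 0 for all i): OK

Verdict: the first failing condition is stationarity -> stat.

stat


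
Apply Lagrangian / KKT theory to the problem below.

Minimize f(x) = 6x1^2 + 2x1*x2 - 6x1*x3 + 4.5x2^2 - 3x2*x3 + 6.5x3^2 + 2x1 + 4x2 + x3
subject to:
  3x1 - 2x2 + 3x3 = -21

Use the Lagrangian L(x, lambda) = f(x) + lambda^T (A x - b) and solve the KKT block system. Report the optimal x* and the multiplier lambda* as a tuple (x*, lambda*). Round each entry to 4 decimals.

Form the Lagrangian:
  L(x, lambda) = (1/2) x^T Q x + c^T x + lambda^T (A x - b)
Stationarity (grad_x L = 0): Q x + c + A^T lambda = 0.
Primal feasibility: A x = b.

This gives the KKT block system:
  [ Q   A^T ] [ x     ]   [-c ]
  [ A    0  ] [ lambda ] = [ b ]

Solving the linear system:
  x*      = (-3.4585, 0.7873, -3.0167)
  lambda* = (6.6092)
  f(x*)   = 66.0038

x* = (-3.4585, 0.7873, -3.0167), lambda* = (6.6092)


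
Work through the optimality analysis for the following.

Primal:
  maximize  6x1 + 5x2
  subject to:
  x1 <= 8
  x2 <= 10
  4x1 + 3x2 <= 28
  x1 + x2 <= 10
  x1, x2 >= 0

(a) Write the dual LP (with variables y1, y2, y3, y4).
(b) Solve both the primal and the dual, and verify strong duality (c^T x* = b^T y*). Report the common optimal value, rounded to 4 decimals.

The standard primal-dual pair for 'max c^T x s.t. A x <= b, x >= 0' is:
  Dual:  min b^T y  s.t.  A^T y >= c,  y >= 0.

So the dual LP is:
  minimize  8y1 + 10y2 + 28y3 + 10y4
  subject to:
    y1 + 4y3 + y4 >= 6
    y2 + 3y3 + y4 >= 5
    y1, y2, y3, y4 >= 0

Solving the primal: x* = (0, 9.3333).
  primal value c^T x* = 46.6667.
Solving the dual: y* = (0, 0, 1.6667, 0).
  dual value b^T y* = 46.6667.
Strong duality: c^T x* = b^T y*. Confirmed.

46.6667


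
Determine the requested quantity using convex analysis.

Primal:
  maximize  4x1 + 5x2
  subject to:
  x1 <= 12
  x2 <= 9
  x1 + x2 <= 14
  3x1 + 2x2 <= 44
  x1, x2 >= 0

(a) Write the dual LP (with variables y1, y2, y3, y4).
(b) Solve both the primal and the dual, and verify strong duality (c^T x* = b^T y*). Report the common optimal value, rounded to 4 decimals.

The standard primal-dual pair for 'max c^T x s.t. A x <= b, x >= 0' is:
  Dual:  min b^T y  s.t.  A^T y >= c,  y >= 0.

So the dual LP is:
  minimize  12y1 + 9y2 + 14y3 + 44y4
  subject to:
    y1 + y3 + 3y4 >= 4
    y2 + y3 + 2y4 >= 5
    y1, y2, y3, y4 >= 0

Solving the primal: x* = (5, 9).
  primal value c^T x* = 65.
Solving the dual: y* = (0, 1, 4, 0).
  dual value b^T y* = 65.
Strong duality: c^T x* = b^T y*. Confirmed.

65


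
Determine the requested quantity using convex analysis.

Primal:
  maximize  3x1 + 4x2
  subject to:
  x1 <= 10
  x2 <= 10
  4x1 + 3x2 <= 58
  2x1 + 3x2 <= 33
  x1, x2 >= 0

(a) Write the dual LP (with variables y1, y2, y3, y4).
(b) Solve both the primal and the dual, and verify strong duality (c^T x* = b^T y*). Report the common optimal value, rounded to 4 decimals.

The standard primal-dual pair for 'max c^T x s.t. A x <= b, x >= 0' is:
  Dual:  min b^T y  s.t.  A^T y >= c,  y >= 0.

So the dual LP is:
  minimize  10y1 + 10y2 + 58y3 + 33y4
  subject to:
    y1 + 4y3 + 2y4 >= 3
    y2 + 3y3 + 3y4 >= 4
    y1, y2, y3, y4 >= 0

Solving the primal: x* = (10, 4.3333).
  primal value c^T x* = 47.3333.
Solving the dual: y* = (0.3333, 0, 0, 1.3333).
  dual value b^T y* = 47.3333.
Strong duality: c^T x* = b^T y*. Confirmed.

47.3333


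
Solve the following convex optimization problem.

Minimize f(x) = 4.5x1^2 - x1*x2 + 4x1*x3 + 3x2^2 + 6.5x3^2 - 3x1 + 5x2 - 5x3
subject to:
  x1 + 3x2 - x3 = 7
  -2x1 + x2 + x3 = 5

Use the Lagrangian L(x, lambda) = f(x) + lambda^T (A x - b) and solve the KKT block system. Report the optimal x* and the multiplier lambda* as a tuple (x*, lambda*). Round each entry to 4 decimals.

Form the Lagrangian:
  L(x, lambda) = (1/2) x^T Q x + c^T x + lambda^T (A x - b)
Stationarity (grad_x L = 0): Q x + c + A^T lambda = 0.
Primal feasibility: A x = b.

This gives the KKT block system:
  [ Q   A^T ] [ x     ]   [-c ]
  [ A    0  ] [ lambda ] = [ b ]

Solving the linear system:
  x*      = (-0.7099, 2.8225, 0.7577)
  lambda* = (-5.1585, -7.1695)
  f(x*)   = 42.2054

x* = (-0.7099, 2.8225, 0.7577), lambda* = (-5.1585, -7.1695)


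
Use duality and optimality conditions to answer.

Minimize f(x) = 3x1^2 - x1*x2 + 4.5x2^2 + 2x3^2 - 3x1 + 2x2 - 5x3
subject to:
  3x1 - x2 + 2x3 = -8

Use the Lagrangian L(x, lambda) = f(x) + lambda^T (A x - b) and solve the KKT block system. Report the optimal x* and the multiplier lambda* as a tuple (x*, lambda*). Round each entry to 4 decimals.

Form the Lagrangian:
  L(x, lambda) = (1/2) x^T Q x + c^T x + lambda^T (A x - b)
Stationarity (grad_x L = 0): Q x + c + A^T lambda = 0.
Primal feasibility: A x = b.

This gives the KKT block system:
  [ Q   A^T ] [ x     ]   [-c ]
  [ A    0  ] [ lambda ] = [ b ]

Solving the linear system:
  x*      = (-1.8731, 0.1007, -1.1399)
  lambda* = (4.7799)
  f(x*)   = 24.8797

x* = (-1.8731, 0.1007, -1.1399), lambda* = (4.7799)


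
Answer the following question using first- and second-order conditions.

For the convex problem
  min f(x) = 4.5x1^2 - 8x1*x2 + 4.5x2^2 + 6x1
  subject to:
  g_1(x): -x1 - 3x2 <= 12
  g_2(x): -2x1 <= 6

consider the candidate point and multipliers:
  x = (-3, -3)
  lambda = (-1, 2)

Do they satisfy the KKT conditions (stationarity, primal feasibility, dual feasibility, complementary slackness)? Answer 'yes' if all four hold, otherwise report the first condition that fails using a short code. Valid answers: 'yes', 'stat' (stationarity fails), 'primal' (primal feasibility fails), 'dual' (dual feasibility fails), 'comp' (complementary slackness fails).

Gradient of f: grad f(x) = Q x + c = (3, -3)
Constraint values g_i(x) = a_i^T x - b_i:
  g_1((-3, -3)) = 0
  g_2((-3, -3)) = 0
Stationarity residual: grad f(x) + sum_i lambda_i a_i = (0, 0)
  -> stationarity OK
Primal feasibility (all g_i <= 0): OK
Dual feasibility (all lambda_i >= 0): FAILS
Complementary slackness (lambda_i * g_i(x) = 0 for all i): OK

Verdict: the first failing condition is dual_feasibility -> dual.

dual


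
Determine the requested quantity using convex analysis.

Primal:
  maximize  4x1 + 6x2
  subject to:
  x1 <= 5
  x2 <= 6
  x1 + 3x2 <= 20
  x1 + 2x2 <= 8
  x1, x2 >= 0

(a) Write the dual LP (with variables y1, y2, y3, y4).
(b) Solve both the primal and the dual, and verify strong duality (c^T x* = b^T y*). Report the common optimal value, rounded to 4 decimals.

The standard primal-dual pair for 'max c^T x s.t. A x <= b, x >= 0' is:
  Dual:  min b^T y  s.t.  A^T y >= c,  y >= 0.

So the dual LP is:
  minimize  5y1 + 6y2 + 20y3 + 8y4
  subject to:
    y1 + y3 + y4 >= 4
    y2 + 3y3 + 2y4 >= 6
    y1, y2, y3, y4 >= 0

Solving the primal: x* = (5, 1.5).
  primal value c^T x* = 29.
Solving the dual: y* = (1, 0, 0, 3).
  dual value b^T y* = 29.
Strong duality: c^T x* = b^T y*. Confirmed.

29


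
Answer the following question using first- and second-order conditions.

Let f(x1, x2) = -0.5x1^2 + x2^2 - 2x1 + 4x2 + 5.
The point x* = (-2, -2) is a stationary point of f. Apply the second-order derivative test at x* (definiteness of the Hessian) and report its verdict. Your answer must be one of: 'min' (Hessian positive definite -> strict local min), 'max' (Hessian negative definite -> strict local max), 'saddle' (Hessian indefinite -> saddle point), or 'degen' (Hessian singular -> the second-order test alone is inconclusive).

Compute the Hessian H = grad^2 f:
  H = [[-1, 0], [0, 2]]
Verify stationarity: grad f(x*) = H x* + g = (0, 0).
Eigenvalues of H: -1, 2.
Eigenvalues have mixed signs, so H is indefinite -> x* is a saddle point.

saddle


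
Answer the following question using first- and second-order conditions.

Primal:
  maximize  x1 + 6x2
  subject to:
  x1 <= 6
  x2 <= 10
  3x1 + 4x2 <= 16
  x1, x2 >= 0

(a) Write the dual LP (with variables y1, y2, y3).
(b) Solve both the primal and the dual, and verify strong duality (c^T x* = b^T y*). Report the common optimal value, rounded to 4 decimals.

The standard primal-dual pair for 'max c^T x s.t. A x <= b, x >= 0' is:
  Dual:  min b^T y  s.t.  A^T y >= c,  y >= 0.

So the dual LP is:
  minimize  6y1 + 10y2 + 16y3
  subject to:
    y1 + 3y3 >= 1
    y2 + 4y3 >= 6
    y1, y2, y3 >= 0

Solving the primal: x* = (0, 4).
  primal value c^T x* = 24.
Solving the dual: y* = (0, 0, 1.5).
  dual value b^T y* = 24.
Strong duality: c^T x* = b^T y*. Confirmed.

24


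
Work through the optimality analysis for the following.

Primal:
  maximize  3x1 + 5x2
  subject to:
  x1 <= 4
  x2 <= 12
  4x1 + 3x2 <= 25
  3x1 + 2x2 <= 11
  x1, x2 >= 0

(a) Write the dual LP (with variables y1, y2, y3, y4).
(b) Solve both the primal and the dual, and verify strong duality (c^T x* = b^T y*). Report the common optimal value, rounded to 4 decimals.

The standard primal-dual pair for 'max c^T x s.t. A x <= b, x >= 0' is:
  Dual:  min b^T y  s.t.  A^T y >= c,  y >= 0.

So the dual LP is:
  minimize  4y1 + 12y2 + 25y3 + 11y4
  subject to:
    y1 + 4y3 + 3y4 >= 3
    y2 + 3y3 + 2y4 >= 5
    y1, y2, y3, y4 >= 0

Solving the primal: x* = (0, 5.5).
  primal value c^T x* = 27.5.
Solving the dual: y* = (0, 0, 0, 2.5).
  dual value b^T y* = 27.5.
Strong duality: c^T x* = b^T y*. Confirmed.

27.5


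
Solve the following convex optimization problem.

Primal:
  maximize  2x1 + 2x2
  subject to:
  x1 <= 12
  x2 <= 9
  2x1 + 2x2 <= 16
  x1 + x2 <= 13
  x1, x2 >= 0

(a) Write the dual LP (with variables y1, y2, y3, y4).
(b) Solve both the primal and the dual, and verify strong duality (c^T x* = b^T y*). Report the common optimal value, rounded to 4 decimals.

The standard primal-dual pair for 'max c^T x s.t. A x <= b, x >= 0' is:
  Dual:  min b^T y  s.t.  A^T y >= c,  y >= 0.

So the dual LP is:
  minimize  12y1 + 9y2 + 16y3 + 13y4
  subject to:
    y1 + 2y3 + y4 >= 2
    y2 + 2y3 + y4 >= 2
    y1, y2, y3, y4 >= 0

Solving the primal: x* = (8, 0).
  primal value c^T x* = 16.
Solving the dual: y* = (0, 0, 1, 0).
  dual value b^T y* = 16.
Strong duality: c^T x* = b^T y*. Confirmed.

16


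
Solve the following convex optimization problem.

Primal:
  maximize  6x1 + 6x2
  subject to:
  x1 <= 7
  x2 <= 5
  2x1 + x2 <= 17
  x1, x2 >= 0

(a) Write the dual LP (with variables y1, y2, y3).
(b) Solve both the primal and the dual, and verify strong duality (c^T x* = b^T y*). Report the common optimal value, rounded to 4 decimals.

The standard primal-dual pair for 'max c^T x s.t. A x <= b, x >= 0' is:
  Dual:  min b^T y  s.t.  A^T y >= c,  y >= 0.

So the dual LP is:
  minimize  7y1 + 5y2 + 17y3
  subject to:
    y1 + 2y3 >= 6
    y2 + y3 >= 6
    y1, y2, y3 >= 0

Solving the primal: x* = (6, 5).
  primal value c^T x* = 66.
Solving the dual: y* = (0, 3, 3).
  dual value b^T y* = 66.
Strong duality: c^T x* = b^T y*. Confirmed.

66


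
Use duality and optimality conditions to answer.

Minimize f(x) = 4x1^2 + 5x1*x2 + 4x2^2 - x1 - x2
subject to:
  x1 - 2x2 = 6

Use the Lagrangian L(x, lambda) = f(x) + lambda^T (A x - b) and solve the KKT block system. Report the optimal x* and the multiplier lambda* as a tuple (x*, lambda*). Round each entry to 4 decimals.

Form the Lagrangian:
  L(x, lambda) = (1/2) x^T Q x + c^T x + lambda^T (A x - b)
Stationarity (grad_x L = 0): Q x + c + A^T lambda = 0.
Primal feasibility: A x = b.

This gives the KKT block system:
  [ Q   A^T ] [ x     ]   [-c ]
  [ A    0  ] [ lambda ] = [ b ]

Solving the linear system:
  x*      = (1.9, -2.05)
  lambda* = (-3.95)
  f(x*)   = 11.925

x* = (1.9, -2.05), lambda* = (-3.95)


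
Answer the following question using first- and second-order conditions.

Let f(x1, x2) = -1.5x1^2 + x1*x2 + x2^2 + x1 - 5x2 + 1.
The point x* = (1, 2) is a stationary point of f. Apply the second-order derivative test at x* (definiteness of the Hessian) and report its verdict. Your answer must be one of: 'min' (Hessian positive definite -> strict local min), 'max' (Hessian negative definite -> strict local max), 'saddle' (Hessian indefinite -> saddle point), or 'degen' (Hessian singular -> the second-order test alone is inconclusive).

Compute the Hessian H = grad^2 f:
  H = [[-3, 1], [1, 2]]
Verify stationarity: grad f(x*) = H x* + g = (0, 0).
Eigenvalues of H: -3.1926, 2.1926.
Eigenvalues have mixed signs, so H is indefinite -> x* is a saddle point.

saddle


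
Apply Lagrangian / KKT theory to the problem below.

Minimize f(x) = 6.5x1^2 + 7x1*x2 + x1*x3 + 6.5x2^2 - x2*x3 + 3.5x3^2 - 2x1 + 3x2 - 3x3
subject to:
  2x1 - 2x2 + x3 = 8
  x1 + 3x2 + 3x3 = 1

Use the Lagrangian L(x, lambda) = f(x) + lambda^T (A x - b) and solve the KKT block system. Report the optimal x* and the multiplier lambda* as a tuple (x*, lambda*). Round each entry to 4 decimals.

Form the Lagrangian:
  L(x, lambda) = (1/2) x^T Q x + c^T x + lambda^T (A x - b)
Stationarity (grad_x L = 0): Q x + c + A^T lambda = 0.
Primal feasibility: A x = b.

This gives the KKT block system:
  [ Q   A^T ] [ x     ]   [-c ]
  [ A    0  ] [ lambda ] = [ b ]

Solving the linear system:
  x*      = (1.7939, -1.5589, 1.2943)
  lambda* = (-5.1388, -1.4247)
  f(x*)   = 15.1938

x* = (1.7939, -1.5589, 1.2943), lambda* = (-5.1388, -1.4247)


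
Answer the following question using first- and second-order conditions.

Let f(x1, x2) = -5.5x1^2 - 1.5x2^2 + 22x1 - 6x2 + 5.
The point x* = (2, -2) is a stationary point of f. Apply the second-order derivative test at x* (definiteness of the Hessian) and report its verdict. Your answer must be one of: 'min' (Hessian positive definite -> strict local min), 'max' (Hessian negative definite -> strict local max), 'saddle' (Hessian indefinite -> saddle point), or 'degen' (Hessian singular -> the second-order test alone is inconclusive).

Compute the Hessian H = grad^2 f:
  H = [[-11, 0], [0, -3]]
Verify stationarity: grad f(x*) = H x* + g = (0, 0).
Eigenvalues of H: -11, -3.
Both eigenvalues < 0, so H is negative definite -> x* is a strict local max.

max


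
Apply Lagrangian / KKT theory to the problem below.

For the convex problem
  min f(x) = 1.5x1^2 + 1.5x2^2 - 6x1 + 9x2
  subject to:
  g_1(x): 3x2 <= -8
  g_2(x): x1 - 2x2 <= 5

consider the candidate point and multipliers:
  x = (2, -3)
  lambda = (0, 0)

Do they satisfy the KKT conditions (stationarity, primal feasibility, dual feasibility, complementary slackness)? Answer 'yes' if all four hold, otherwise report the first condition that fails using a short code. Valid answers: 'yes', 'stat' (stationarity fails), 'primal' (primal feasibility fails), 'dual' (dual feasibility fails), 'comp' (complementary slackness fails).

Gradient of f: grad f(x) = Q x + c = (0, 0)
Constraint values g_i(x) = a_i^T x - b_i:
  g_1((2, -3)) = -1
  g_2((2, -3)) = 3
Stationarity residual: grad f(x) + sum_i lambda_i a_i = (0, 0)
  -> stationarity OK
Primal feasibility (all g_i <= 0): FAILS
Dual feasibility (all lambda_i >= 0): OK
Complementary slackness (lambda_i * g_i(x) = 0 for all i): OK

Verdict: the first failing condition is primal_feasibility -> primal.

primal


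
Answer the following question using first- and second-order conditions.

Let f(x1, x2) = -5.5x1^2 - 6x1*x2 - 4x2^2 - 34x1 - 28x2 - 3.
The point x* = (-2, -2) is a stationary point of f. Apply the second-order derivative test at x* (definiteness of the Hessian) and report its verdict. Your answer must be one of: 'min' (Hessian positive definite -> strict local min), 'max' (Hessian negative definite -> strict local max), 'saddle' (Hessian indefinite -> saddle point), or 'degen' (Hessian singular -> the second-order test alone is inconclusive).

Compute the Hessian H = grad^2 f:
  H = [[-11, -6], [-6, -8]]
Verify stationarity: grad f(x*) = H x* + g = (0, 0).
Eigenvalues of H: -15.6847, -3.3153.
Both eigenvalues < 0, so H is negative definite -> x* is a strict local max.

max


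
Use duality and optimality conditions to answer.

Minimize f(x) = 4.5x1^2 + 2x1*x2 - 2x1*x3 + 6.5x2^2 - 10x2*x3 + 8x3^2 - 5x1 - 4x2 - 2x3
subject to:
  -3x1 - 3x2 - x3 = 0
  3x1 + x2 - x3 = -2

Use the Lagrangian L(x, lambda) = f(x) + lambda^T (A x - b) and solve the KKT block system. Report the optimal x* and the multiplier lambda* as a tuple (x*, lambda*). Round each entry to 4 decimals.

Form the Lagrangian:
  L(x, lambda) = (1/2) x^T Q x + c^T x + lambda^T (A x - b)
Stationarity (grad_x L = 0): Q x + c + A^T lambda = 0.
Primal feasibility: A x = b.

This gives the KKT block system:
  [ Q   A^T ] [ x     ]   [-c ]
  [ A    0  ] [ lambda ] = [ b ]

Solving the linear system:
  x*      = (-0.6503, 0.4755, 0.5245)
  lambda* = (-0.3566, 3.2937)
  f(x*)   = 3.4441

x* = (-0.6503, 0.4755, 0.5245), lambda* = (-0.3566, 3.2937)


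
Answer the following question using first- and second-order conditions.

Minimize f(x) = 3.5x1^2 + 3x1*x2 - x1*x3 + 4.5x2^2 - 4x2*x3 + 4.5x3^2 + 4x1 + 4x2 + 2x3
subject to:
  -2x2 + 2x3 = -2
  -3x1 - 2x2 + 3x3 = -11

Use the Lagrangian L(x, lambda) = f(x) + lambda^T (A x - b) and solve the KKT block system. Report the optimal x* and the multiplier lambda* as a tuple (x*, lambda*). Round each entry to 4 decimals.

Form the Lagrangian:
  L(x, lambda) = (1/2) x^T Q x + c^T x + lambda^T (A x - b)
Stationarity (grad_x L = 0): Q x + c + A^T lambda = 0.
Primal feasibility: A x = b.

This gives the KKT block system:
  [ Q   A^T ] [ x     ]   [-c ]
  [ A    0  ] [ lambda ] = [ b ]

Solving the linear system:
  x*      = (2.2752, -1.1743, -2.1743)
  lambda* = (-1.7156, 6.1927)
  f(x*)   = 32.3716

x* = (2.2752, -1.1743, -2.1743), lambda* = (-1.7156, 6.1927)


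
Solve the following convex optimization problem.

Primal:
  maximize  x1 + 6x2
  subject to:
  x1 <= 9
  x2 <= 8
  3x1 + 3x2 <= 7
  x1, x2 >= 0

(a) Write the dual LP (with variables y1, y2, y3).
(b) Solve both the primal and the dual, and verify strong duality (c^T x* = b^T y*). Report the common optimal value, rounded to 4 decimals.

The standard primal-dual pair for 'max c^T x s.t. A x <= b, x >= 0' is:
  Dual:  min b^T y  s.t.  A^T y >= c,  y >= 0.

So the dual LP is:
  minimize  9y1 + 8y2 + 7y3
  subject to:
    y1 + 3y3 >= 1
    y2 + 3y3 >= 6
    y1, y2, y3 >= 0

Solving the primal: x* = (0, 2.3333).
  primal value c^T x* = 14.
Solving the dual: y* = (0, 0, 2).
  dual value b^T y* = 14.
Strong duality: c^T x* = b^T y*. Confirmed.

14


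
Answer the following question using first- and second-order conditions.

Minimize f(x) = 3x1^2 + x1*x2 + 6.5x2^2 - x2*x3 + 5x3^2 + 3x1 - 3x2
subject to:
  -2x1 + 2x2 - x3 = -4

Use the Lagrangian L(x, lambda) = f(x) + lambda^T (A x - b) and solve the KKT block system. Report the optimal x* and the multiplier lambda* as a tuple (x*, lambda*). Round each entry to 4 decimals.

Form the Lagrangian:
  L(x, lambda) = (1/2) x^T Q x + c^T x + lambda^T (A x - b)
Stationarity (grad_x L = 0): Q x + c + A^T lambda = 0.
Primal feasibility: A x = b.

This gives the KKT block system:
  [ Q   A^T ] [ x     ]   [-c ]
  [ A    0  ] [ lambda ] = [ b ]

Solving the linear system:
  x*      = (1.2113, -0.5751, 0.4271)
  lambda* = (4.8463)
  f(x*)   = 12.3723

x* = (1.2113, -0.5751, 0.4271), lambda* = (4.8463)


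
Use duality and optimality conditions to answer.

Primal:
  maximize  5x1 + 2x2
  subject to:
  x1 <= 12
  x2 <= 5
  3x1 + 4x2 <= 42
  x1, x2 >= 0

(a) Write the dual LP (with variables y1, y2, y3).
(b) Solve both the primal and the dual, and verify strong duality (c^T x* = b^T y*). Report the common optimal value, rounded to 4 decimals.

The standard primal-dual pair for 'max c^T x s.t. A x <= b, x >= 0' is:
  Dual:  min b^T y  s.t.  A^T y >= c,  y >= 0.

So the dual LP is:
  minimize  12y1 + 5y2 + 42y3
  subject to:
    y1 + 3y3 >= 5
    y2 + 4y3 >= 2
    y1, y2, y3 >= 0

Solving the primal: x* = (12, 1.5).
  primal value c^T x* = 63.
Solving the dual: y* = (3.5, 0, 0.5).
  dual value b^T y* = 63.
Strong duality: c^T x* = b^T y*. Confirmed.

63


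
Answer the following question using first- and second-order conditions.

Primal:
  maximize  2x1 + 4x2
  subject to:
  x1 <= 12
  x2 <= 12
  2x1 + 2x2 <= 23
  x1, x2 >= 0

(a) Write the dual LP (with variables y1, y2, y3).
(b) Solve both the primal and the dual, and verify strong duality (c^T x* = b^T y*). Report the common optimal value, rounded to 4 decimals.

The standard primal-dual pair for 'max c^T x s.t. A x <= b, x >= 0' is:
  Dual:  min b^T y  s.t.  A^T y >= c,  y >= 0.

So the dual LP is:
  minimize  12y1 + 12y2 + 23y3
  subject to:
    y1 + 2y3 >= 2
    y2 + 2y3 >= 4
    y1, y2, y3 >= 0

Solving the primal: x* = (0, 11.5).
  primal value c^T x* = 46.
Solving the dual: y* = (0, 0, 2).
  dual value b^T y* = 46.
Strong duality: c^T x* = b^T y*. Confirmed.

46


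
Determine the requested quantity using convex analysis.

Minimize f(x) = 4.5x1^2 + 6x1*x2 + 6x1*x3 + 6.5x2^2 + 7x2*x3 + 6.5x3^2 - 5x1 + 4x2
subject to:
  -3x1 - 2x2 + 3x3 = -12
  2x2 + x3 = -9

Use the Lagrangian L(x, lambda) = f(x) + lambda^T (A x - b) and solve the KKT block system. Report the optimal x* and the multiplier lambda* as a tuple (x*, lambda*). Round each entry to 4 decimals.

Form the Lagrangian:
  L(x, lambda) = (1/2) x^T Q x + c^T x + lambda^T (A x - b)
Stationarity (grad_x L = 0): Q x + c + A^T lambda = 0.
Primal feasibility: A x = b.

This gives the KKT block system:
  [ Q   A^T ] [ x     ]   [-c ]
  [ A    0  ] [ lambda ] = [ b ]

Solving the linear system:
  x*      = (4.6708, -3.6266, -1.7469)
  lambda* = (1.599, 15.2732)
  f(x*)   = 59.3931

x* = (4.6708, -3.6266, -1.7469), lambda* = (1.599, 15.2732)


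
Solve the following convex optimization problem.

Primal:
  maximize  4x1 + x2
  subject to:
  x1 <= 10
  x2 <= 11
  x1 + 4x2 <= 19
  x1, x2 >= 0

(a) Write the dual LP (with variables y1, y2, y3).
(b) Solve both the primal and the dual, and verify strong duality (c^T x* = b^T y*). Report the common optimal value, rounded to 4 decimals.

The standard primal-dual pair for 'max c^T x s.t. A x <= b, x >= 0' is:
  Dual:  min b^T y  s.t.  A^T y >= c,  y >= 0.

So the dual LP is:
  minimize  10y1 + 11y2 + 19y3
  subject to:
    y1 + y3 >= 4
    y2 + 4y3 >= 1
    y1, y2, y3 >= 0

Solving the primal: x* = (10, 2.25).
  primal value c^T x* = 42.25.
Solving the dual: y* = (3.75, 0, 0.25).
  dual value b^T y* = 42.25.
Strong duality: c^T x* = b^T y*. Confirmed.

42.25


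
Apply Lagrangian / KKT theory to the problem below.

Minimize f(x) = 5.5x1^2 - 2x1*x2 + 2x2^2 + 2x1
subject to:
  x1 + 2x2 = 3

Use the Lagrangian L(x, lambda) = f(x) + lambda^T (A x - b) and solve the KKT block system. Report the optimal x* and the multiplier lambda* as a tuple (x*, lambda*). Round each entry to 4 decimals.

Form the Lagrangian:
  L(x, lambda) = (1/2) x^T Q x + c^T x + lambda^T (A x - b)
Stationarity (grad_x L = 0): Q x + c + A^T lambda = 0.
Primal feasibility: A x = b.

This gives the KKT block system:
  [ Q   A^T ] [ x     ]   [-c ]
  [ A    0  ] [ lambda ] = [ b ]

Solving the linear system:
  x*      = (0.2857, 1.3571)
  lambda* = (-2.4286)
  f(x*)   = 3.9286

x* = (0.2857, 1.3571), lambda* = (-2.4286)


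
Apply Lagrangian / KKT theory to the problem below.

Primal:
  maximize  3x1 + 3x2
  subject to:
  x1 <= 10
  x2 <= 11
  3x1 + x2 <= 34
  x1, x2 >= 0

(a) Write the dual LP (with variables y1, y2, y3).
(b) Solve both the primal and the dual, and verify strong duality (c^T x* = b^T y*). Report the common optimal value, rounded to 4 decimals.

The standard primal-dual pair for 'max c^T x s.t. A x <= b, x >= 0' is:
  Dual:  min b^T y  s.t.  A^T y >= c,  y >= 0.

So the dual LP is:
  minimize  10y1 + 11y2 + 34y3
  subject to:
    y1 + 3y3 >= 3
    y2 + y3 >= 3
    y1, y2, y3 >= 0

Solving the primal: x* = (7.6667, 11).
  primal value c^T x* = 56.
Solving the dual: y* = (0, 2, 1).
  dual value b^T y* = 56.
Strong duality: c^T x* = b^T y*. Confirmed.

56


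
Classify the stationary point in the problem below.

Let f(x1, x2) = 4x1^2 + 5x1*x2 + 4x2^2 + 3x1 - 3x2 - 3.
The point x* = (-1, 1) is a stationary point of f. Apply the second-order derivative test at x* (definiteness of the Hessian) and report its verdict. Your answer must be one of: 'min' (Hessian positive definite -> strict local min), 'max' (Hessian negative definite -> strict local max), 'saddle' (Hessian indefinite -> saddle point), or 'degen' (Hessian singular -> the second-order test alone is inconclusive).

Compute the Hessian H = grad^2 f:
  H = [[8, 5], [5, 8]]
Verify stationarity: grad f(x*) = H x* + g = (0, 0).
Eigenvalues of H: 3, 13.
Both eigenvalues > 0, so H is positive definite -> x* is a strict local min.

min
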